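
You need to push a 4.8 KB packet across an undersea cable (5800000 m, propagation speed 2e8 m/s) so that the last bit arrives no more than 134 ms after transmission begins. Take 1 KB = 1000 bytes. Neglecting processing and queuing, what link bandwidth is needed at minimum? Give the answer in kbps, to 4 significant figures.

365.7 kbps

L = 38400 bits.
Propagation delay = 5800000 / 200000000 = 29 ms.
Transmission budget = 134 − 29 = 105 ms.
R ≥ L / t_tx = 38400 bits / 0.105 s = 365.7 kbps.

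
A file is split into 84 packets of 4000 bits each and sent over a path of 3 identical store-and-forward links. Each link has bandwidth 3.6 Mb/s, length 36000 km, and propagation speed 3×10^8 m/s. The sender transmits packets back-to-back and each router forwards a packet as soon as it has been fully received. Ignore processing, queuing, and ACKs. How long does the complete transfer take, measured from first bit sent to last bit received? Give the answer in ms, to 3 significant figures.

Per-hop transmission t_tx = L/R = 4000/3600000 = 1.11111 ms.
Per-hop propagation t_prop = 36000000/300000000 = 120 ms.
Pipeline fill: first packet needs 3·t_tx to clear all hops; remaining 83 packets each add one t_tx.
Total = (3+84-1)·t_tx + 3·t_prop = 86·1.11111 + 3·120 = 456 ms.

456 ms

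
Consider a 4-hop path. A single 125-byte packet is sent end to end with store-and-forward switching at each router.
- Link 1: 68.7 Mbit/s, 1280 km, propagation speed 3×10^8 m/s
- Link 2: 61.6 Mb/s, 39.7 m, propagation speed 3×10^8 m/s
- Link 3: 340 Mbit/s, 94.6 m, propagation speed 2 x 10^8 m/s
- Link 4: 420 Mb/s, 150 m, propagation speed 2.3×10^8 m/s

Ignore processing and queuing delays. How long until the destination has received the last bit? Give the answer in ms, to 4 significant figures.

4.304 ms

L = 125 × 8 = 1000 bits.
Transmission delays (L/R per hop): 0.014556, 0.0162338, 0.00294118, 0.00238095 ms; sum = 0.0361119 ms.
Propagation delays (d/s per hop): 4.26667, 0.000132333, 0.000473, 0.000652174 ms; sum = 4.26792 ms.
End-to-end = 4.304 ms.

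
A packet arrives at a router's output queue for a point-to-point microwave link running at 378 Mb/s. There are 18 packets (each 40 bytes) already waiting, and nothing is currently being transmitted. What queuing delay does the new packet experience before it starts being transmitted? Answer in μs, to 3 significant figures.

Each queued packet: L/R = 320/378000000 = 0.846561 μs.
18 queued → 15.2381 μs.
Queuing delay = 15.2 μs.

15.2 μs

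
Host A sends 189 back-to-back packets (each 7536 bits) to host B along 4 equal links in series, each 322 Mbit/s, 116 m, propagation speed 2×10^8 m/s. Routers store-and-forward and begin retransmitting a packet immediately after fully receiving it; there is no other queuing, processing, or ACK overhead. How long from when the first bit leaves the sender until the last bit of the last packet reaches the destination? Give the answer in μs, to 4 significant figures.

4496 μs

Per-hop transmission t_tx = L/R = 7536/322000000 = 23.4037 μs.
Per-hop propagation t_prop = 116/200000000 = 0.58 μs.
Pipeline fill: first packet needs 4·t_tx to clear all hops; remaining 188 packets each add one t_tx.
Total = (4+189-1)·t_tx + 4·t_prop = 192·23.4037 + 4·0.58 = 4496 μs.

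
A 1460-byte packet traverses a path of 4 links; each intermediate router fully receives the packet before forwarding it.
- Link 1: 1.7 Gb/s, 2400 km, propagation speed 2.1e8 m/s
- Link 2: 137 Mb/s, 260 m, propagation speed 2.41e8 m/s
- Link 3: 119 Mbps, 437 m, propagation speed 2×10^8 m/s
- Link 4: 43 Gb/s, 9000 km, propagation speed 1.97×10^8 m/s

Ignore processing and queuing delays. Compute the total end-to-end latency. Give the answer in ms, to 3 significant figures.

57.3 ms

L = 1460 × 8 = 11680 bits.
Transmission delays (L/R per hop): 0.00687059, 0.0852555, 0.0981513, 0.000271628 ms; sum = 0.190549 ms.
Propagation delays (d/s per hop): 11.4286, 0.00107884, 0.002185, 45.6853 ms; sum = 57.1171 ms.
End-to-end = 57.3 ms.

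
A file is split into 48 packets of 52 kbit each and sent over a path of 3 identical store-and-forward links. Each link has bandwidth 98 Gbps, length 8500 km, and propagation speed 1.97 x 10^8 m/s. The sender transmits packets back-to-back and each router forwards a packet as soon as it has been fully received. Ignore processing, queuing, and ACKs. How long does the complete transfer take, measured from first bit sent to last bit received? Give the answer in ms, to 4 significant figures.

Per-hop transmission t_tx = L/R = 52000/98000000000 = 0.000530612 ms.
Per-hop propagation t_prop = 8500000/197000000 = 43.1472 ms.
Pipeline fill: first packet needs 3·t_tx to clear all hops; remaining 47 packets each add one t_tx.
Total = (3+48-1)·t_tx + 3·t_prop = 50·0.000530612 + 3·43.1472 = 129.5 ms.

129.5 ms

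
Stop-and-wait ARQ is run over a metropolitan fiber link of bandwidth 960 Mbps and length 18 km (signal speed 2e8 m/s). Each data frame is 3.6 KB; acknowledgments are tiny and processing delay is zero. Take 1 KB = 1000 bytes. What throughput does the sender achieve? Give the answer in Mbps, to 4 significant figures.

t_tx = L/R = 28800/960000000 = 3e-05 s.
t_prop = 18000/200000000 = 9e-05 s; RTT = 0.00018 s.
Cycle = t_tx + RTT = 0.00021 s.
Throughput = L / cycle = 28800 / 0.00021 = 137.1 Mbps.

137.1 Mbps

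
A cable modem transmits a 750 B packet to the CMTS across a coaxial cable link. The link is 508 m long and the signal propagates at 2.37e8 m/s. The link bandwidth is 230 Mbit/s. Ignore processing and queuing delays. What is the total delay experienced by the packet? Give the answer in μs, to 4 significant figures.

L = 750 × 8 = 6000 bits.
Transmission delay = L/R = 6000 / 230000000 = 26.087 μs.
Propagation delay = d/s = 508 m / 237000000 m/s = 2.14346 μs.
Total = 28.23 μs.

28.23 μs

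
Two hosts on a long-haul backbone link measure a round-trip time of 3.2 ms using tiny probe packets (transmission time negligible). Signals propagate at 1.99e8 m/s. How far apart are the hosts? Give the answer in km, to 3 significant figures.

318 km

One-way propagation = RTT/2 = 1.6 ms.
d = s × t = 199000000 × 0.0016 = 318 km.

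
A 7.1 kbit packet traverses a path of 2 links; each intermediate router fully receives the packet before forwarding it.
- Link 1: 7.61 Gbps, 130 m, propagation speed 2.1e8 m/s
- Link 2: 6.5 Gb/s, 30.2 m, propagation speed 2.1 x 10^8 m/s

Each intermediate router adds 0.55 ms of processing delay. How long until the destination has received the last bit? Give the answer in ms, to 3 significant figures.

L = 7100 bits.
Transmission delays (L/R per hop): 0.000932983, 0.00109231 ms; sum = 0.00202529 ms.
Propagation delays (d/s per hop): 0.000619048, 0.00014381 ms; sum = 0.000762857 ms.
Processing at 1 router(s): 1 × 0.55 ms = 0.55 ms.
End-to-end = 0.553 ms.

0.553 ms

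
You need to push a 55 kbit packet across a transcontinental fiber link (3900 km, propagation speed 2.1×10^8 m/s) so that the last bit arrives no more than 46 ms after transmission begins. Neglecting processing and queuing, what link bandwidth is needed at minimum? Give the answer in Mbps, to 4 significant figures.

Propagation delay = 3900000 / 210000000 = 18.5714 ms.
Transmission budget = 46 − 18.5714 = 27.4286 ms.
R ≥ L / t_tx = 55000 bits / 0.0274286 s = 2.005 Mbps.

2.005 Mbps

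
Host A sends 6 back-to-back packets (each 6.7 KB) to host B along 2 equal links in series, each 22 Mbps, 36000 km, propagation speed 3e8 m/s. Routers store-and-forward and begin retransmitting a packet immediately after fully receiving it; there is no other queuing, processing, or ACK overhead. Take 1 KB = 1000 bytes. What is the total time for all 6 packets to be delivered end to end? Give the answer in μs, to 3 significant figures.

Per-hop transmission t_tx = L/R = 53600/22000000 = 2436.36 μs.
Per-hop propagation t_prop = 36000000/300000000 = 120000 μs.
Pipeline fill: first packet needs 2·t_tx to clear all hops; remaining 5 packets each add one t_tx.
Total = (2+6-1)·t_tx + 2·t_prop = 7·2436.36 + 2·120000 = 257000 μs.

257000 μs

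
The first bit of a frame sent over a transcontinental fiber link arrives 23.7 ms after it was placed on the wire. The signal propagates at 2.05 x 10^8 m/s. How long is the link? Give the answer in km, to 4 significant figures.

4859 km

d = s × t_prop = 2.05e+08 × 0.0237 = 4859 km.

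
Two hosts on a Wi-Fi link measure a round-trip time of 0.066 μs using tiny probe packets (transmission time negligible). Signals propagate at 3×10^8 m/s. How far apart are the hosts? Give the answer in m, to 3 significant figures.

One-way propagation = RTT/2 = 0.033 μs.
d = s × t = 300000000 × 3.3e-08 = 9.90 m.

9.90 m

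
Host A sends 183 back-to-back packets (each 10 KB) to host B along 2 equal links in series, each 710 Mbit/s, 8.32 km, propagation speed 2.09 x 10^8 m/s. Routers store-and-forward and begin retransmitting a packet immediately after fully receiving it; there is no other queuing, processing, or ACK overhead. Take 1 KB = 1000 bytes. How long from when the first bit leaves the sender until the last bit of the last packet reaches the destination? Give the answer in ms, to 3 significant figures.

Per-hop transmission t_tx = L/R = 80000/710000000 = 0.112676 ms.
Per-hop propagation t_prop = 8320/209000000 = 0.0398086 ms.
Pipeline fill: first packet needs 2·t_tx to clear all hops; remaining 182 packets each add one t_tx.
Total = (2+183-1)·t_tx + 2·t_prop = 184·0.112676 + 2·0.0398086 = 20.8 ms.

20.8 ms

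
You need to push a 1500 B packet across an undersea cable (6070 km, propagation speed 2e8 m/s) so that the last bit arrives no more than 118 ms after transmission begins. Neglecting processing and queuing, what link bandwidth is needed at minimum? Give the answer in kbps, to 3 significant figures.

137 kbps

L = 12000 bits.
Propagation delay = 6070000 / 200000000 = 30.35 ms.
Transmission budget = 118 − 30.35 = 87.65 ms.
R ≥ L / t_tx = 12000 bits / 0.08765 s = 137 kbps.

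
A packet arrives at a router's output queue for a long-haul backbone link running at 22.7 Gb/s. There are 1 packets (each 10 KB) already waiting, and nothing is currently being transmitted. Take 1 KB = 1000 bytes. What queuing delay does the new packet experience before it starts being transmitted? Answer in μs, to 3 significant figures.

3.52 μs

Each queued packet: L/R = 80000/22700000000 = 3.52423 μs.
1 queued → 3.52423 μs.
Queuing delay = 3.52 μs.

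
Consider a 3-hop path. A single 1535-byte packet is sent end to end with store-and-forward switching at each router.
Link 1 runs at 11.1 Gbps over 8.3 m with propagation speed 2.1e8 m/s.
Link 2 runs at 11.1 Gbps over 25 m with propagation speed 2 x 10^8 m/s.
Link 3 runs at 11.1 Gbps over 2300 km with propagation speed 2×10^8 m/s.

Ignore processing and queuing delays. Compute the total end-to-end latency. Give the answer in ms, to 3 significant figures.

11.5 ms

L = 1535 × 8 = 12280 bits.
Transmission delay per hop = L/R = 12280/11100000000 = 0.00110631 ms; 3 hops → 0.00331892 ms.
Propagation delays (d/s per hop): 3.95238e-05, 0.000125, 11.5 ms; sum = 11.5002 ms.
End-to-end = 11.5 ms.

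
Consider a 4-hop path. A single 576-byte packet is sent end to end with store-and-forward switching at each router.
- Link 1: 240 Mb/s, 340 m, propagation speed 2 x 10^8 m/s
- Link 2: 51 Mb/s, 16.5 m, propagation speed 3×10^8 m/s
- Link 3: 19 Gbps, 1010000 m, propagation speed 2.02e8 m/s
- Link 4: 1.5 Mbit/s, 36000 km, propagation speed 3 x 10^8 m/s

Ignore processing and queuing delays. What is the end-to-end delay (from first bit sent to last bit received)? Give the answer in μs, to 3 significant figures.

128000 μs

L = 576 × 8 = 4608 bits.
Transmission delays (L/R per hop): 19.2, 90.3529, 0.242526, 3072 μs; sum = 3181.8 μs.
Propagation delays (d/s per hop): 1.7, 0.055, 5000, 120000 μs; sum = 125002 μs.
End-to-end = 128000 μs.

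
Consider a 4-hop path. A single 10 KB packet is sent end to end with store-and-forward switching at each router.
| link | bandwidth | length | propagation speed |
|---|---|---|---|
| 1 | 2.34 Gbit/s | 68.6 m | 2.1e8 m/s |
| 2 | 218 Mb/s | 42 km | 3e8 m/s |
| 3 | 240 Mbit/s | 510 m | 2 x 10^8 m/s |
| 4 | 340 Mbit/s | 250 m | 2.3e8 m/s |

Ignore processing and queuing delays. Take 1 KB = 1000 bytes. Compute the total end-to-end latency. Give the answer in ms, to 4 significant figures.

L = 80000 bits.
Transmission delays (L/R per hop): 0.034188, 0.366972, 0.333333, 0.235294 ms; sum = 0.969788 ms.
Propagation delays (d/s per hop): 0.000326667, 0.14, 0.00255, 0.00108696 ms; sum = 0.143964 ms.
End-to-end = 1.114 ms.

1.114 ms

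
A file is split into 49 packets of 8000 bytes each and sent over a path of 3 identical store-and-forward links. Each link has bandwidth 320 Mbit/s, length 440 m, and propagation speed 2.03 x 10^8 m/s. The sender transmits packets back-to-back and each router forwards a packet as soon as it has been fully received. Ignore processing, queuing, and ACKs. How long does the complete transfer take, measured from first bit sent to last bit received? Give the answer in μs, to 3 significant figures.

10200 μs

Per-hop transmission t_tx = L/R = 64000/320000000 = 200 μs.
Per-hop propagation t_prop = 440/2.03e+08 = 2.16749 μs.
Pipeline fill: first packet needs 3·t_tx to clear all hops; remaining 48 packets each add one t_tx.
Total = (3+49-1)·t_tx + 3·t_prop = 51·200 + 3·2.16749 = 10200 μs.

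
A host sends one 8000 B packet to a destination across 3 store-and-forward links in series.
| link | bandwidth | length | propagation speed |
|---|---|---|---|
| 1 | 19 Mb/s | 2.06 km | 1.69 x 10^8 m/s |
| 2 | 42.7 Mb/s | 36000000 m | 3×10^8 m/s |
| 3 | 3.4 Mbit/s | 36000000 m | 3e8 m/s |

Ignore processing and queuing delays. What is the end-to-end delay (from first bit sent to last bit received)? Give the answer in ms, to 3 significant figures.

L = 8000 × 8 = 64000 bits.
Transmission delays (L/R per hop): 3.36842, 1.49883, 18.8235 ms; sum = 23.6908 ms.
Propagation delays (d/s per hop): 0.0121893, 120, 120 ms; sum = 240.012 ms.
End-to-end = 264 ms.

264 ms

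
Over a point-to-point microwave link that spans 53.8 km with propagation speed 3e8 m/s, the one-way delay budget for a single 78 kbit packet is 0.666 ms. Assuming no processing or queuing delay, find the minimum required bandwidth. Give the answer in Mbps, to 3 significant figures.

160 Mbps

Propagation delay = 53800 / 300000000 = 0.179333 ms.
Transmission budget = 0.666 − 0.179333 = 0.486667 ms.
R ≥ L / t_tx = 78000 bits / 0.000486667 s = 160 Mbps.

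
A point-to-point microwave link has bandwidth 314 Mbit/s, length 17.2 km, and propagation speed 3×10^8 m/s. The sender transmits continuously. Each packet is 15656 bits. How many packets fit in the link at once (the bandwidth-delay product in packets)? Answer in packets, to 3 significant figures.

1.15 packets

Propagation delay = 17200 / 300000000 = 5.73333e-05 s.
BDP = R × t_prop = 314000000 × 5.73333e-05 = 18002.7 bits.
In packets of 15656 bits: 1.15 packets.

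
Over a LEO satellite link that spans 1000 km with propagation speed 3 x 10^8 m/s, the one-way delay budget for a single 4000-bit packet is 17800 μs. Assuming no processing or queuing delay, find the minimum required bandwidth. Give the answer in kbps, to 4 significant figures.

Propagation delay = 1000000 / 300000000 = 3333.33 μs.
Transmission budget = 17800 − 3333.33 = 14466.7 μs.
R ≥ L / t_tx = 4000 bits / 0.0144667 s = 276.5 kbps.

276.5 kbps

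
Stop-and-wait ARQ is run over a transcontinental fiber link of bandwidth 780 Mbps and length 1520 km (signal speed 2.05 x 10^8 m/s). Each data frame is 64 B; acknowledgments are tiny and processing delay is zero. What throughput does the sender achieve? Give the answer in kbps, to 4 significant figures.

34.52 kbps

t_tx = L/R = 512/780000000 = 6.5641e-07 s.
t_prop = 1520000/2.05e+08 = 0.00741463 s; RTT = 0.0148293 s.
Cycle = t_tx + RTT = 0.0148299 s.
Throughput = L / cycle = 512 / 0.0148299 = 34.52 kbps.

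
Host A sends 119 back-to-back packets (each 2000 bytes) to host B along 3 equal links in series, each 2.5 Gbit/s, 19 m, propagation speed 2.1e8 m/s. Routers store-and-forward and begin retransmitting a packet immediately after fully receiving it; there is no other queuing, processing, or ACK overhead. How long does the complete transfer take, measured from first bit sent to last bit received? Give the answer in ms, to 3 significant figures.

0.775 ms

Per-hop transmission t_tx = L/R = 16000/2500000000 = 0.0064 ms.
Per-hop propagation t_prop = 19/210000000 = 9.04762e-05 ms.
Pipeline fill: first packet needs 3·t_tx to clear all hops; remaining 118 packets each add one t_tx.
Total = (3+119-1)·t_tx + 3·t_prop = 121·0.0064 + 3·9.04762e-05 = 0.775 ms.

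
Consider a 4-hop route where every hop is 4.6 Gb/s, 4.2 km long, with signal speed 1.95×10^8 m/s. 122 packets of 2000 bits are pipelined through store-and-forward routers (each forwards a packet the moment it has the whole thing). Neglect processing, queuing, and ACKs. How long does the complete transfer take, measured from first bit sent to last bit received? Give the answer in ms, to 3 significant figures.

Per-hop transmission t_tx = L/R = 2000/4600000000 = 0.000434783 ms.
Per-hop propagation t_prop = 4200/195000000 = 0.0215385 ms.
Pipeline fill: first packet needs 4·t_tx to clear all hops; remaining 121 packets each add one t_tx.
Total = (4+122-1)·t_tx + 4·t_prop = 125·0.000434783 + 4·0.0215385 = 0.141 ms.

0.141 ms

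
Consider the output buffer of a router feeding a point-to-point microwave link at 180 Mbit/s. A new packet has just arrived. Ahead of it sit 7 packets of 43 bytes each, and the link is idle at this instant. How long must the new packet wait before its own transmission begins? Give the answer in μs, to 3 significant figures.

13.4 μs

Each queued packet: L/R = 344/180000000 = 1.91111 μs.
7 queued → 13.3778 μs.
Queuing delay = 13.4 μs.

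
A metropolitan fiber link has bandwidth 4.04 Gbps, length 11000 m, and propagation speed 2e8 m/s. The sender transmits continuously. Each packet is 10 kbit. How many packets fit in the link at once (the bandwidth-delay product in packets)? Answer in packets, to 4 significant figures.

Propagation delay = 11000 / 200000000 = 5.5e-05 s.
BDP = R × t_prop = 4040000000 × 5.5e-05 = 222200 bits.
In packets of 10000 bits: 22.22 packets.

22.22 packets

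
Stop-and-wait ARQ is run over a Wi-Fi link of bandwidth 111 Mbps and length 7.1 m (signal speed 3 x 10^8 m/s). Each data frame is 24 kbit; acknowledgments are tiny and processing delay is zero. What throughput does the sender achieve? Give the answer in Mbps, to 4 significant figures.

t_tx = L/R = 24000/111000000 = 0.000216216 s.
t_prop = 7.1/300000000 = 2.36667e-08 s; RTT = 4.73333e-08 s.
Cycle = t_tx + RTT = 0.000216264 s.
Throughput = L / cycle = 24000 / 0.000216264 = 111.0 Mbps.

111.0 Mbps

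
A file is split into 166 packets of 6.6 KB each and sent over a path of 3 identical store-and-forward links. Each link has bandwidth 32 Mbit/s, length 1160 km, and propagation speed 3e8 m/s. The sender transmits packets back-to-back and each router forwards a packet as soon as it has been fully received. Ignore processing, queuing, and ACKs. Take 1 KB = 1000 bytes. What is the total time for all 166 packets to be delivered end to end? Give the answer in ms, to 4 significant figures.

Per-hop transmission t_tx = L/R = 52800/32000000 = 1.65 ms.
Per-hop propagation t_prop = 1160000/300000000 = 3.86667 ms.
Pipeline fill: first packet needs 3·t_tx to clear all hops; remaining 165 packets each add one t_tx.
Total = (3+166-1)·t_tx + 3·t_prop = 168·1.65 + 3·3.86667 = 288.8 ms.

288.8 ms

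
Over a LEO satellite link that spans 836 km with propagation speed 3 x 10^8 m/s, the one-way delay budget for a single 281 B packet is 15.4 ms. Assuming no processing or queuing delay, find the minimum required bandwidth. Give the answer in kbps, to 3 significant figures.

178 kbps

L = 2248 bits.
Propagation delay = 836000 / 300000000 = 2.78667 ms.
Transmission budget = 15.4 − 2.78667 = 12.6133 ms.
R ≥ L / t_tx = 2248 bits / 0.0126133 s = 178 kbps.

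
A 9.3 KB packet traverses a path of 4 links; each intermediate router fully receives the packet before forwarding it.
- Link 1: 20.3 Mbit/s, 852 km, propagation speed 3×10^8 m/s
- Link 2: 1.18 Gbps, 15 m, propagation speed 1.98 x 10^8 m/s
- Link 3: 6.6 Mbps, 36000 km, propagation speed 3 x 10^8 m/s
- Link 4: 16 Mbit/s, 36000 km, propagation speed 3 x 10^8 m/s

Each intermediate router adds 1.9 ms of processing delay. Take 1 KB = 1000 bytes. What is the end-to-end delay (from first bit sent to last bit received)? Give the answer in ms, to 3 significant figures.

L = 74400 bits.
Transmission delays (L/R per hop): 3.66502, 0.0630508, 11.2727, 4.65 ms; sum = 19.6508 ms.
Propagation delays (d/s per hop): 2.84, 7.57576e-05, 120, 120 ms; sum = 242.84 ms.
Processing at 3 router(s): 3 × 1.9 ms = 5.7 ms.
End-to-end = 268 ms.

268 ms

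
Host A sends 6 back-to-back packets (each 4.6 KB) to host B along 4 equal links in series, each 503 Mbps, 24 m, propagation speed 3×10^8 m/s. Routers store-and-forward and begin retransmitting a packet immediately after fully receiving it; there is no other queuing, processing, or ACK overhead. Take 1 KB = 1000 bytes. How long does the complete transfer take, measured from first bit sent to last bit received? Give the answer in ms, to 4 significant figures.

Per-hop transmission t_tx = L/R = 36800/503000000 = 0.073161 ms.
Per-hop propagation t_prop = 24/300000000 = 8e-05 ms.
Pipeline fill: first packet needs 4·t_tx to clear all hops; remaining 5 packets each add one t_tx.
Total = (4+6-1)·t_tx + 4·t_prop = 9·0.073161 + 4·8e-05 = 0.6588 ms.

0.6588 ms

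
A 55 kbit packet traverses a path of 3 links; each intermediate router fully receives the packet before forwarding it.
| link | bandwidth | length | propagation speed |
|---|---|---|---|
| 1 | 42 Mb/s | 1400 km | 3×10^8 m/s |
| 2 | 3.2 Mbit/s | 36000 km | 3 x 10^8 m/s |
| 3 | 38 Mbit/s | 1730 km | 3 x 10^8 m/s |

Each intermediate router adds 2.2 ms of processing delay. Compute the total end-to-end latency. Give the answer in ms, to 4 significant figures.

L = 55000 bits.
Transmission delays (L/R per hop): 1.30952, 17.1875, 1.44737 ms; sum = 19.9444 ms.
Propagation delays (d/s per hop): 4.66667, 120, 5.76667 ms; sum = 130.433 ms.
Processing at 2 router(s): 2 × 2.2 ms = 4.4 ms.
End-to-end = 154.8 ms.

154.8 ms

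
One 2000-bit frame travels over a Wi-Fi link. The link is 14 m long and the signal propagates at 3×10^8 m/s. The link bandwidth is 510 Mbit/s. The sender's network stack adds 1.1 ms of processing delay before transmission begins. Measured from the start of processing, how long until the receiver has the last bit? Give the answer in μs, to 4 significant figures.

Transmission delay = L/R = 2000 / 510000000 = 3.92157 μs.
Propagation delay = d/s = 14 m / 300000000 m/s = 0.0466667 μs.
Plus processing delay 1.1 ms = 1100 μs.
Total = 1104 μs.

1104 μs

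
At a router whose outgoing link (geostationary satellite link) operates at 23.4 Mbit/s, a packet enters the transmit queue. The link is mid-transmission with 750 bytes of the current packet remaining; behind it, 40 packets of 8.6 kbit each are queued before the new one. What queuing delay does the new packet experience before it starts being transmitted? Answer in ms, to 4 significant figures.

14.96 ms

Each queued packet: L/R = 8600/23400000 = 0.367521 ms.
40 queued → 14.7009 ms.
Plus remaining 6000 bits of current packet: 0.25641 ms.
Queuing delay = 14.96 ms.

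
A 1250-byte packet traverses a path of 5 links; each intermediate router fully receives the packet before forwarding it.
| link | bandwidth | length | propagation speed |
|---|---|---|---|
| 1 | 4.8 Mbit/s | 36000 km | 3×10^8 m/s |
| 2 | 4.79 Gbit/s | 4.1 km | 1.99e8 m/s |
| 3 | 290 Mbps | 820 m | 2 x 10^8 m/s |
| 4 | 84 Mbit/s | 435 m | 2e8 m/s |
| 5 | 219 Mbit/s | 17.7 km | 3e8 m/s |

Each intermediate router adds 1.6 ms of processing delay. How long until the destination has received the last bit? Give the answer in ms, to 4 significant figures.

128.8 ms

L = 1250 × 8 = 10000 bits.
Transmission delays (L/R per hop): 2.08333, 0.00208768, 0.0344828, 0.119048, 0.0456621 ms; sum = 2.28461 ms.
Propagation delays (d/s per hop): 120, 0.020603, 0.0041, 0.002175, 0.059 ms; sum = 120.086 ms.
Processing at 4 router(s): 4 × 1.6 ms = 6.4 ms.
End-to-end = 128.8 ms.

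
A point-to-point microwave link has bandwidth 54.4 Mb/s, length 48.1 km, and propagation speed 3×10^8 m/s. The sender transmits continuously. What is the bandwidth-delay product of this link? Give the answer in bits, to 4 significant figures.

8722 bits

Propagation delay = 48100 / 300000000 = 0.000160333 s.
BDP = R × t_prop = 54400000 × 0.000160333 = 8722.13 bits.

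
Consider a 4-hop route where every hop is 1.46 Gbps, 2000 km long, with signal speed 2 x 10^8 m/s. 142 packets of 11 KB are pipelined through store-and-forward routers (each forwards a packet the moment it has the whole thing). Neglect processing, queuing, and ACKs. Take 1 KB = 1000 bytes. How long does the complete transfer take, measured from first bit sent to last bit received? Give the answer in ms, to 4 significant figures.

48.74 ms

Per-hop transmission t_tx = L/R = 88000/1460000000 = 0.060274 ms.
Per-hop propagation t_prop = 2000000/200000000 = 10 ms.
Pipeline fill: first packet needs 4·t_tx to clear all hops; remaining 141 packets each add one t_tx.
Total = (4+142-1)·t_tx + 4·t_prop = 145·0.060274 + 4·10 = 48.74 ms.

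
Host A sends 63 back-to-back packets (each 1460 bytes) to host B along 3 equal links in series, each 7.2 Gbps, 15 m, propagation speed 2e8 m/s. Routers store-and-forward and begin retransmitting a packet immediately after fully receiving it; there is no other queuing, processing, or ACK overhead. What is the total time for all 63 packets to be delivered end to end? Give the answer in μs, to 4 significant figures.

Per-hop transmission t_tx = L/R = 11680/7200000000 = 1.62222 μs.
Per-hop propagation t_prop = 15/200000000 = 0.075 μs.
Pipeline fill: first packet needs 3·t_tx to clear all hops; remaining 62 packets each add one t_tx.
Total = (3+63-1)·t_tx + 3·t_prop = 65·1.62222 + 3·0.075 = 105.7 μs.

105.7 μs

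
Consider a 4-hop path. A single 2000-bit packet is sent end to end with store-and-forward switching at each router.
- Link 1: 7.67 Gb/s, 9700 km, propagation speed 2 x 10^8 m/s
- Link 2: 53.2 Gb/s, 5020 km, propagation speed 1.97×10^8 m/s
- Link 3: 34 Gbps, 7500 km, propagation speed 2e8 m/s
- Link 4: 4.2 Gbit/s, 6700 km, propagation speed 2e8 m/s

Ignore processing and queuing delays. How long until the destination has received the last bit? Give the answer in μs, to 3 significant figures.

Transmission delays (L/R per hop): 0.260756, 0.037594, 0.0588235, 0.47619 μs; sum = 0.833364 μs.
Propagation delays (d/s per hop): 48500, 25482.2, 37500, 33500 μs; sum = 144982 μs.
End-to-end = 145000 μs.

145000 μs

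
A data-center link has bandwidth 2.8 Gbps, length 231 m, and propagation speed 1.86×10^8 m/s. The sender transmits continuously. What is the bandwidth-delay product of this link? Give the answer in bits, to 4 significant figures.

Propagation delay = 231 / 186000000 = 1.24194e-06 s.
BDP = R × t_prop = 2800000000 × 1.24194e-06 = 3477.42 bits.

3477 bits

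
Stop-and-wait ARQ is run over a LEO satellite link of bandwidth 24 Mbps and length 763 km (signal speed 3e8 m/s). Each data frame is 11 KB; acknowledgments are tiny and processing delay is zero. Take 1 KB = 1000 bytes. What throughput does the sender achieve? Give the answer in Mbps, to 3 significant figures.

10.1 Mbps

t_tx = L/R = 88000/24000000 = 0.00366667 s.
t_prop = 763000/300000000 = 0.00254333 s; RTT = 0.00508667 s.
Cycle = t_tx + RTT = 0.00875333 s.
Throughput = L / cycle = 88000 / 0.00875333 = 10.1 Mbps.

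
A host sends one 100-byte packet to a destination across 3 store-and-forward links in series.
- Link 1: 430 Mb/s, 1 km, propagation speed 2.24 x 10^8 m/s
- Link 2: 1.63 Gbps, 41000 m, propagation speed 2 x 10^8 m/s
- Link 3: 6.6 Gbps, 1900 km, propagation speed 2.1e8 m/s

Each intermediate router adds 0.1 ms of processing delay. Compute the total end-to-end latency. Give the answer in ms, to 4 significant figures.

9.460 ms

L = 100 × 8 = 800 bits.
Transmission delays (L/R per hop): 0.00186047, 0.000490798, 0.000121212 ms; sum = 0.00247247 ms.
Propagation delays (d/s per hop): 0.00446429, 0.205, 9.04762 ms; sum = 9.25708 ms.
Processing at 2 router(s): 2 × 0.1 ms = 0.2 ms.
End-to-end = 9.460 ms.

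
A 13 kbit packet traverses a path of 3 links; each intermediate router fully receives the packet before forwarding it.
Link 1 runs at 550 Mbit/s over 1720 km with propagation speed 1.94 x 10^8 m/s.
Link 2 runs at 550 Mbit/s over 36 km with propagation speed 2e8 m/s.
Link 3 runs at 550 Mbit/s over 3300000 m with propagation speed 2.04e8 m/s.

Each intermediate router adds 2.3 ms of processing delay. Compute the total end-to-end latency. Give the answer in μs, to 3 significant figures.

29900 μs

L = 13000 bits.
Transmission delay per hop = L/R = 13000/550000000 = 23.6364 μs; 3 hops → 70.9091 μs.
Propagation delays (d/s per hop): 8865.98, 180, 16176.5 μs; sum = 25222.4 μs.
Processing at 2 router(s): 2 × 2.3 ms = 4600 μs.
End-to-end = 29900 μs.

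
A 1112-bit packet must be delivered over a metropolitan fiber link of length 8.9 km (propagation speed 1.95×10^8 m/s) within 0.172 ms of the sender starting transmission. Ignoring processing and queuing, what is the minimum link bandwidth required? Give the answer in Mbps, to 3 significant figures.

Propagation delay = 8900 / 195000000 = 0.045641 ms.
Transmission budget = 0.172 − 0.045641 = 0.126359 ms.
R ≥ L / t_tx = 1112 bits / 0.000126359 s = 8.80 Mbps.

8.80 Mbps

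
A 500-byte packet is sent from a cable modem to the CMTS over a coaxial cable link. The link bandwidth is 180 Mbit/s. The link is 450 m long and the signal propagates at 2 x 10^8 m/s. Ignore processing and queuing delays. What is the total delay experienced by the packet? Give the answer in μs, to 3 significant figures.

L = 500 × 8 = 4000 bits.
Transmission delay = L/R = 4000 / 180000000 = 22.2222 μs.
Propagation delay = d/s = 450 m / 200000000 m/s = 2.25 μs.
Total = 24.5 μs.

24.5 μs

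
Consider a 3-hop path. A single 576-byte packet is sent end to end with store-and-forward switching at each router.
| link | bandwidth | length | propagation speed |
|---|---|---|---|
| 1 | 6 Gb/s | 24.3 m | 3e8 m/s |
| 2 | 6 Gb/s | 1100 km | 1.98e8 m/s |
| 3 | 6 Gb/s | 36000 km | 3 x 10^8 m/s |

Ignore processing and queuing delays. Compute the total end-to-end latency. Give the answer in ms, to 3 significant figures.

L = 576 × 8 = 4608 bits.
Transmission delay per hop = L/R = 4608/6000000000 = 0.000768 ms; 3 hops → 0.002304 ms.
Propagation delays (d/s per hop): 8.1e-05, 5.55556, 120 ms; sum = 125.556 ms.
End-to-end = 126 ms.

126 ms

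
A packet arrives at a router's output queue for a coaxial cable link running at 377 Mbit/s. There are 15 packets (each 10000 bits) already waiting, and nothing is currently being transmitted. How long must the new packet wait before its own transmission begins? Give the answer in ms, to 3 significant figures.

Each queued packet: L/R = 10000/377000000 = 0.0265252 ms.
15 queued → 0.397878 ms.
Queuing delay = 0.398 ms.

0.398 ms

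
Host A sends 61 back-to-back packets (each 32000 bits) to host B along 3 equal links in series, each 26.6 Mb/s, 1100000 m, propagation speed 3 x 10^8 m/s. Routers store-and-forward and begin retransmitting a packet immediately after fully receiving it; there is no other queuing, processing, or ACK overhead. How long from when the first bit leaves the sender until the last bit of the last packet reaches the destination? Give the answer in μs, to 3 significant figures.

Per-hop transmission t_tx = L/R = 32000/26600000 = 1203.01 μs.
Per-hop propagation t_prop = 1100000/300000000 = 3666.67 μs.
Pipeline fill: first packet needs 3·t_tx to clear all hops; remaining 60 packets each add one t_tx.
Total = (3+61-1)·t_tx + 3·t_prop = 63·1203.01 + 3·3666.67 = 86800 μs.

86800 μs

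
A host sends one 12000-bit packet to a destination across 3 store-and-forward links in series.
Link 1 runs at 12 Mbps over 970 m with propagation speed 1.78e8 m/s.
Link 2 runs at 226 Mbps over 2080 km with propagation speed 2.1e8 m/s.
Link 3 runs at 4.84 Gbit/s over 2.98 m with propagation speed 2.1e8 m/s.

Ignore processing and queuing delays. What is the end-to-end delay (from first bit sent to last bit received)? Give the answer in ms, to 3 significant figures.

Transmission delays (L/R per hop): 1, 0.0530973, 0.00247934 ms; sum = 1.05558 ms.
Propagation delays (d/s per hop): 0.00544944, 9.90476, 1.41905e-05 ms; sum = 9.91023 ms.
End-to-end = 11.0 ms.

11.0 ms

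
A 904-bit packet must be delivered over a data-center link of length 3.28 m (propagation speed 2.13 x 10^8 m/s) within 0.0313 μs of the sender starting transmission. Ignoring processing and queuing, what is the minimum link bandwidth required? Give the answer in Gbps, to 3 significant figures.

Propagation delay = 3.28 / 213000000 = 0.0153991 μs.
Transmission budget = 0.0313 − 0.0153991 = 0.0159009 μs.
R ≥ L / t_tx = 904 bits / 1.59009e-08 s = 56.9 Gbps.

56.9 Gbps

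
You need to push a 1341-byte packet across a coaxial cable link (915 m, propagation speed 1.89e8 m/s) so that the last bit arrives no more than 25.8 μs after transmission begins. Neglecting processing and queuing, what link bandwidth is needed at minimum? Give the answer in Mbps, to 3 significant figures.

512 Mbps

L = 10728 bits.
Propagation delay = 915 / 189000000 = 4.84127 μs.
Transmission budget = 25.8 − 4.84127 = 20.9587 μs.
R ≥ L / t_tx = 10728 bits / 2.09587e-05 s = 512 Mbps.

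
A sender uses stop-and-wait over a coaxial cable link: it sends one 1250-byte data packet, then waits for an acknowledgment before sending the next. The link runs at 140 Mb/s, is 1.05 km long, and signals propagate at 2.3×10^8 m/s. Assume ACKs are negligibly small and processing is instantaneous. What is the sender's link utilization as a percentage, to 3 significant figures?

88.7 %

t_tx = L/R = 10000/140000000 = 7.14286e-05 s.
t_prop = 1050/2.3e+08 = 4.56522e-06 s; RTT = 9.13043e-06 s.
Cycle = t_tx + RTT = 8.0559e-05 s.
Utilization = t_tx / cycle = 7.14286e-05/8.0559e-05 = 88.7 %.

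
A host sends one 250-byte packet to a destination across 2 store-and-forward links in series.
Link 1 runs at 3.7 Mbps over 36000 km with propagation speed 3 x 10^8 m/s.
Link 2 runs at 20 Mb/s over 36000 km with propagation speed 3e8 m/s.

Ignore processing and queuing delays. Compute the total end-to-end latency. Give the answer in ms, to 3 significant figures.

L = 250 × 8 = 2000 bits.
Transmission delays (L/R per hop): 0.540541, 0.1 ms; sum = 0.640541 ms.
Propagation delays (d/s per hop): 120, 120 ms; sum = 240 ms.
End-to-end = 241 ms.

241 ms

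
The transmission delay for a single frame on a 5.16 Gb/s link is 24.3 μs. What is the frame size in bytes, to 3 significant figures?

15700 bytes

L = R × t_tx = 5160000000 b/s × 2.43e-05 s = 125388 bits.
In bytes: 125388 / 8 = 15700 bytes.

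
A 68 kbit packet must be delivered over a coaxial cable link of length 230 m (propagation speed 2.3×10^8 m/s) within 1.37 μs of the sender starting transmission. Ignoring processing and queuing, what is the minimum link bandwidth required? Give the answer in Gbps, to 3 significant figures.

Propagation delay = 230 / 2.3e+08 = 1 μs.
Transmission budget = 1.37 − 1 = 0.37 μs.
R ≥ L / t_tx = 68000 bits / 3.7e-07 s = 184 Gbps.

184 Gbps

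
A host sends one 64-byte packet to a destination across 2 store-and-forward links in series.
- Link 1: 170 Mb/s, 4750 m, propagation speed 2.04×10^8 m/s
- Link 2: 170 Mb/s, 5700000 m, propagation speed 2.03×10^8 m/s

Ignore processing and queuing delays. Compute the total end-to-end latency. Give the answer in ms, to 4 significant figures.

L = 64 × 8 = 512 bits.
Transmission delay per hop = L/R = 512/170000000 = 0.00301176 ms; 2 hops → 0.00602353 ms.
Propagation delays (d/s per hop): 0.0232843, 28.0788 ms; sum = 28.1021 ms.
End-to-end = 28.11 ms.

28.11 ms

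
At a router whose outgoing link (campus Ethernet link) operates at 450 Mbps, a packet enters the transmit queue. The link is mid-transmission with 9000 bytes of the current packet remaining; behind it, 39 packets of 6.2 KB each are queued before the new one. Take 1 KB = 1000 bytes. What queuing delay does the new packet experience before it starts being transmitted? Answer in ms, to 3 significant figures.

4.46 ms

Each queued packet: L/R = 49600/450000000 = 0.110222 ms.
39 queued → 4.29867 ms.
Plus remaining 72000 bits of current packet: 0.16 ms.
Queuing delay = 4.46 ms.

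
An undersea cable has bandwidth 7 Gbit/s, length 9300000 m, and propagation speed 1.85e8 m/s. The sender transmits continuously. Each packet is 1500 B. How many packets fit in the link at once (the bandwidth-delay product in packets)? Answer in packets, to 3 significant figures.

Propagation delay = 9300000 / 185000000 = 0.0502703 s.
BDP = R × t_prop = 7000000000 × 0.0502703 = 351892000 bits.
In packets of 12000 bits: 29300 packets.

29300 packets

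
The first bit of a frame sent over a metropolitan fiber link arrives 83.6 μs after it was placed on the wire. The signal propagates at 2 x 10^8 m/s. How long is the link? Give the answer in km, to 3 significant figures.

d = s × t_prop = 200000000 × 8.36e-05 = 16.7 km.

16.7 km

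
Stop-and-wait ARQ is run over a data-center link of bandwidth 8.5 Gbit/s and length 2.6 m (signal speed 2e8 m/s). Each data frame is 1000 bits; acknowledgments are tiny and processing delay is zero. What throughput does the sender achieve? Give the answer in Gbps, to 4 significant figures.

t_tx = L/R = 1000/8500000000 = 1.17647e-07 s.
t_prop = 2.6/200000000 = 1.3e-08 s; RTT = 2.6e-08 s.
Cycle = t_tx + RTT = 1.43647e-07 s.
Throughput = L / cycle = 1000 / 1.43647e-07 = 6.962 Gbps.

6.962 Gbps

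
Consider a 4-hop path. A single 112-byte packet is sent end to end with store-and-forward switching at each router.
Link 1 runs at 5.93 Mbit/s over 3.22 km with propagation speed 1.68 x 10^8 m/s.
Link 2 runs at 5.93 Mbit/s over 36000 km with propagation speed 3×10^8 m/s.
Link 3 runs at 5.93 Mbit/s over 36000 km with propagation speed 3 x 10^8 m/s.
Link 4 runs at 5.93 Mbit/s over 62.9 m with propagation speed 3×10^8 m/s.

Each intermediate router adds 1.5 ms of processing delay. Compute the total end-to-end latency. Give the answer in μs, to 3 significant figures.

L = 112 × 8 = 896 bits.
Transmission delay per hop = L/R = 896/5930000 = 151.096 μs; 4 hops → 604.384 μs.
Propagation delays (d/s per hop): 19.1667, 120000, 120000, 0.209667 μs; sum = 240019 μs.
Processing at 3 router(s): 3 × 1.5 ms = 4500 μs.
End-to-end = 245000 μs.

245000 μs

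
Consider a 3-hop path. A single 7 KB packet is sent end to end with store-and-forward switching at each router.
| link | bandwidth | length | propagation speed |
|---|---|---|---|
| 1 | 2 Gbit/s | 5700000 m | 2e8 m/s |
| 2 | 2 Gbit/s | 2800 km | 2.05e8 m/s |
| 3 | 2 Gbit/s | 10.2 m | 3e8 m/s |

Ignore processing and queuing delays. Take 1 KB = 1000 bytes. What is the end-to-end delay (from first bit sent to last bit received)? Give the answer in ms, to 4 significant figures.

42.24 ms

L = 56000 bits.
Transmission delay per hop = L/R = 56000/2000000000 = 0.028 ms; 3 hops → 0.084 ms.
Propagation delays (d/s per hop): 28.5, 13.6585, 3.4e-05 ms; sum = 42.1586 ms.
End-to-end = 42.24 ms.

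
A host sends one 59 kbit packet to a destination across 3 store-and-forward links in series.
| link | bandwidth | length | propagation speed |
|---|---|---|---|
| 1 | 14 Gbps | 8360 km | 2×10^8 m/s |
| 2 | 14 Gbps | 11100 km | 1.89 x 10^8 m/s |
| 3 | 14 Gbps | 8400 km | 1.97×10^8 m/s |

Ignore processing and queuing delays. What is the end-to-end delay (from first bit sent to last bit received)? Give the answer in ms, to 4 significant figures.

143.2 ms

L = 59000 bits.
Transmission delay per hop = L/R = 59000/14000000000 = 0.00421429 ms; 3 hops → 0.0126429 ms.
Propagation delays (d/s per hop): 41.8, 58.7302, 42.6396 ms; sum = 143.17 ms.
End-to-end = 143.2 ms.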